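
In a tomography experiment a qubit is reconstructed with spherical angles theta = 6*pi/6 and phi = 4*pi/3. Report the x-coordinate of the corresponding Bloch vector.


theta = 3.1416, phi = 4.1888
r_x = sin(theta)*cos(phi) = 0.0000 * -0.5000
r_x = 0.0000

0.0000


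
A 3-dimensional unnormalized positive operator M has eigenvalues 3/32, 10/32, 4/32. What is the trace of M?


tr(M) = sum of eigenvalues
= 3/32 + 10/32 + 4/32
= 17/32
= 0.5312

0.5312


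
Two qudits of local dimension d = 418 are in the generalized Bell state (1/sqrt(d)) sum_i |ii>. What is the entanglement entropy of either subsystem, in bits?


For a maximally entangled state in d x d:
S = log2(d) = log2(418)
= 8.7074

8.7074


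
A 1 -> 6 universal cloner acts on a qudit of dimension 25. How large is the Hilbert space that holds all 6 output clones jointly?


Output space = H^(tensor 6) where dim(H) = 25
dim = 25^6
= 625 (after 2 factors)
= 15625 (after 3 factors)
= 390625 (after 4 factors)
= 9765625 (after 5 factors)
= 244140625 (after 6 factors)
= 244140625

244140625


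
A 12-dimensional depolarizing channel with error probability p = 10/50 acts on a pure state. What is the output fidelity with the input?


F = (1-p) + p/d
= (1 - 0.2000) + 0.2000/12
= 0.8000 + 0.0167
= 0.8167

0.8167


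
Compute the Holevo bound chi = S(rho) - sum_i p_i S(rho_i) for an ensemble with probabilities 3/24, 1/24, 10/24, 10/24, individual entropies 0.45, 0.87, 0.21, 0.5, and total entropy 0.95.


chi = S(rho) - sum_i p_i * S(rho_i)
Weighted entropy = 3/24 * 0.45 + 1/24 * 0.87 + 10/24 * 0.21 + 10/24 * 0.5
= 0.3883
chi = 0.95 - 0.3883
= 0.5617

0.5617


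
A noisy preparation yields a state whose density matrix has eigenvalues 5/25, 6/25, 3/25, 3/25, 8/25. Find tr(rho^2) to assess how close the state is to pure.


tr(rho^2) = sum of eigenvalues squared
= (5/25)^2 + (6/25)^2 + (3/25)^2 + (3/25)^2 + (8/25)^2
= (25 + 36 + 9 + 9 + 64) / 625
= 143/625
= 0.2288

0.2288


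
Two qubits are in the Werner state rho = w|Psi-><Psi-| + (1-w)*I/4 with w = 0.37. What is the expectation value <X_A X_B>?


|Psi-> = (|01> - |10>)/sqrt(2)
For the pure Bell state, <X_A X_B> = -1 (Bell-state Pauli correlator).
The maximally-mixed part I/4 has tr(I/4 * P tensor P) = 0 for any traceless Pauli P.
So <X_A X_B>_rho = w * (-1) + (1 - w) * 0
= 0.37 * (-1)
= -0.3700

-0.3700


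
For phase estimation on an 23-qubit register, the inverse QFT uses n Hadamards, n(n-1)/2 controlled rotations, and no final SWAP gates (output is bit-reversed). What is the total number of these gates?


Hadamard gates: 23
Controlled rotations: n*(n-1)/2 = 23*22/2 = 253
SWAP gates: 0 (omitted)
Total = 23 + 253
= 276

276


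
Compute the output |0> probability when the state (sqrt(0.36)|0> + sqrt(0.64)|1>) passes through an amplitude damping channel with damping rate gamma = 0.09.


For amplitude damping with parameter gamma on state sqrt(a)|0> + sqrt(b)|1>:
alpha^2 = 0.36, beta^2 = 0.64
P(|0>) = alpha^2 + gamma * beta^2
= 0.36 + 0.09 * 0.64
= 0.36 + 0.0576
= 0.4176

0.4176


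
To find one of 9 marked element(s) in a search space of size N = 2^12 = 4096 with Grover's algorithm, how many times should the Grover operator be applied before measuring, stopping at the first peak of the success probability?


After j Grover iterations the success probability is P(j) = sin^2((2j+1)*theta), where sin(theta) = sqrt(k/N).
N = 2^12 = 4096, k = 9
sin(theta) = sqrt(k/N) = 0.046875
theta = arcsin(sqrt(k/N)) = 0.04689218313 rad
P(j) reaches its first maximum when (2j+1)*theta is as close as possible to pi/2, i.e. j = round(pi/(4*theta) - 1/2).
pi/(4*theta) - 1/2 = 16.2490
(For comparison, the common estimate pi/4 * sqrt(N/k) = 16.7552; the exact maximiser is used here.)
Optimal iterations = 16

16


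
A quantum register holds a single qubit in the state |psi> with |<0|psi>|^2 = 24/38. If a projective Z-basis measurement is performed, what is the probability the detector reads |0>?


|alpha|^2 = 24/38 = 0.6316
|beta|^2 = 1 - 24/38 = 14/38 = 0.3684
P(|0>) = |alpha|^2 = 0.6316

0.6316


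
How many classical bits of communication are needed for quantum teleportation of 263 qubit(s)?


Quantum teleportation requires 2 classical bits per qubit teleported.
263 qubit(s) -> 2 * 263 = 526 classical bits

526


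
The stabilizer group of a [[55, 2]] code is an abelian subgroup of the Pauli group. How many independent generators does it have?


For an [[n,k]] stabilizer code:
Number of stabilizer generators = n - k
= 55 - 2
= 53

53


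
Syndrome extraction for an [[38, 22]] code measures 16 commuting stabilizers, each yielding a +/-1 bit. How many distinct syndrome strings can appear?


Each stabilizer generator gives a binary (+1 or -1) measurement outcome.
With 16 independent generators:
Total syndromes = 2^16
= 65536

65536


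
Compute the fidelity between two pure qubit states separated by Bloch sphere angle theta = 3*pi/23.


For states separated by angle theta on Bloch sphere:
F = cos^2(theta/2)
theta = 3*pi/23 = 0.4098
theta/2 = 0.2049
cos(theta/2) = 0.9791
F = 0.9586

0.9586


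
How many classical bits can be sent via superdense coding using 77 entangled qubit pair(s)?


Superdense coding allows 2 classical bits per shared entangled pair.
77 pair(s) -> 2 * 77 = 154 classical bits

154


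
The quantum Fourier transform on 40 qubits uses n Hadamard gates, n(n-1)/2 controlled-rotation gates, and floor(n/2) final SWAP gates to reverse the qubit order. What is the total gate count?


Hadamard gates: 40
Controlled rotations: n*(n-1)/2 = 40*39/2 = 780
SWAP gates: floor(n/2) = floor(40/2) = 20
Total = 40 + 780 + 20
= 840

840


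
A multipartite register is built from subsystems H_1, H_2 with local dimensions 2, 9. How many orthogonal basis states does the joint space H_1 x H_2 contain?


dim(H_1 x H_2) = 2 * 9
= 18

18


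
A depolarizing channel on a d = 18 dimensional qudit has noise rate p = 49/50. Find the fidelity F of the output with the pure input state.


F = (1-p) + p/d
= (1 - 0.9800) + 0.9800/18
= 0.0200 + 0.0544
= 0.0744

0.0744


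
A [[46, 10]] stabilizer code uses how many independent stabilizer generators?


For an [[n,k]] stabilizer code:
Number of stabilizer generators = n - k
= 46 - 10
= 36

36


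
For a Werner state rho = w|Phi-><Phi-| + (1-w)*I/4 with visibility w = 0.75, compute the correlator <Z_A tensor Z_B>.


|Phi-> = (|00> - |11>)/sqrt(2)
For the pure Bell state, <Z_A Z_B> = +1 (Bell-state Pauli correlator).
The maximally-mixed part I/4 has tr(I/4 * P tensor P) = 0 for any traceless Pauli P.
So <Z_A Z_B>_rho = w * (+1) + (1 - w) * 0
= 0.75 * (+1)
= 0.7500

0.7500


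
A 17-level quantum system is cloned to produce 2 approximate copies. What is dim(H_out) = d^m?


Output space = H^(tensor 2) where dim(H) = 17
dim = 17^2
= 289

289


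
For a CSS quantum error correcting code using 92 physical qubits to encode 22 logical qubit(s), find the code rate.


Code rate R = k/n
= 22/92
= 0.2391

0.2391


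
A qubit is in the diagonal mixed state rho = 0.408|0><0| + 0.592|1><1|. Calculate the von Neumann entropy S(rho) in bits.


S = -p*log2(p) - (1-p)*log2(1-p)
p = 0.4080, 1-p = 0.5920
= -0.4080 * log2(0.4080) - 0.5920 * log2(0.5920)
= -(-0.5277) - (-0.4477)
= 0.9754

0.9754


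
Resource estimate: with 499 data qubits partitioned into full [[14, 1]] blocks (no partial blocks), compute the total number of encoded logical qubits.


Each code block uses 14 physical qubits for 1 logical qubit(s).
Number of complete blocks = floor(499 / 14) = 35
Logical qubits = 35 * 1
= 35

35


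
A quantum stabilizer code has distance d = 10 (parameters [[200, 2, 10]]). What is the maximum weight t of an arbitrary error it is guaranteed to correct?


Code parameters: [[200, 2, 10]], distance d = 10.
Number of correctable errors = floor((d-1)/2)
= floor((10 - 1)/2)
= floor(9/2)
= 4

4


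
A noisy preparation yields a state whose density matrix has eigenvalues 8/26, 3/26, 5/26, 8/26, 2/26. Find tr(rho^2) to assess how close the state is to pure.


tr(rho^2) = sum of eigenvalues squared
= (8/26)^2 + (3/26)^2 + (5/26)^2 + (8/26)^2 + (2/26)^2
= (64 + 9 + 25 + 64 + 4) / 676
= 166/676
= 0.2456

0.2456


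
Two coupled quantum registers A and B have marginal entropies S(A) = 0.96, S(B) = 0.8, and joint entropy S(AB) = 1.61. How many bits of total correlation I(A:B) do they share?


I(A:B) = S(A) + S(B) - S(AB)
= 0.96 + 0.8 - 1.61
= 0.1500

0.1500


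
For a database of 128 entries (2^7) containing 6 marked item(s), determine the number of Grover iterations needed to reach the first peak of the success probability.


After j Grover iterations the success probability is P(j) = sin^2((2j+1)*theta), where sin(theta) = sqrt(k/N).
N = 2^7 = 128, k = 6
sin(theta) = sqrt(k/N) = 0.2165063509
theta = arcsin(sqrt(k/N)) = 0.2182345144 rad
P(j) reaches its first maximum when (2j+1)*theta is as close as possible to pi/2, i.e. j = round(pi/(4*theta) - 1/2).
pi/(4*theta) - 1/2 = 3.0989
(For comparison, the common estimate pi/4 * sqrt(N/k) = 3.6276; the exact maximiser is used here.)
Optimal iterations = 3

3


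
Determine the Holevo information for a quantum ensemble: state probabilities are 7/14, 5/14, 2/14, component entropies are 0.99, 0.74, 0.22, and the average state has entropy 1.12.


chi = S(rho) - sum_i p_i * S(rho_i)
Weighted entropy = 7/14 * 0.99 + 5/14 * 0.74 + 2/14 * 0.22
= 0.7907
chi = 1.12 - 0.7907
= 0.3293

0.3293


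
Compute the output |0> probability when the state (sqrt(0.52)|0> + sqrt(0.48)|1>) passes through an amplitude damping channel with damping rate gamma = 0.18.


For amplitude damping with parameter gamma on state sqrt(a)|0> + sqrt(b)|1>:
alpha^2 = 0.52, beta^2 = 0.48
P(|0>) = alpha^2 + gamma * beta^2
= 0.52 + 0.18 * 0.48
= 0.52 + 0.0864
= 0.6064

0.6064


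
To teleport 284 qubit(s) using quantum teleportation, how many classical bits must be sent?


Quantum teleportation requires 2 classical bits per qubit teleported.
284 qubit(s) -> 2 * 284 = 568 classical bits

568


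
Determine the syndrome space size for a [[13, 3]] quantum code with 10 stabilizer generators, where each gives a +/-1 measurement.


Each stabilizer generator gives a binary (+1 or -1) measurement outcome.
With 10 independent generators:
Total syndromes = 2^10
= 1024

1024


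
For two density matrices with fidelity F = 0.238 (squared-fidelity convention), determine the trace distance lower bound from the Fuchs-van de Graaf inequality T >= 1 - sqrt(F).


Fuchs-van de Graaf (squared-fidelity convention): 1 - sqrt(F) <= T <= sqrt(1 - F).
Lower bound: T >= 1 - sqrt(F)
sqrt(F) = sqrt(0.238) = 0.4879
T >= 1 - 0.4879
T >= 0.5121

0.5121


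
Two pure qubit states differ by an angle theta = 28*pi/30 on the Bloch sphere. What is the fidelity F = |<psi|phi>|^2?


For states separated by angle theta on Bloch sphere:
F = cos^2(theta/2)
theta = 28*pi/30 = 2.9322
theta/2 = 1.4661
cos(theta/2) = 0.1045
F = 0.0109

0.0109


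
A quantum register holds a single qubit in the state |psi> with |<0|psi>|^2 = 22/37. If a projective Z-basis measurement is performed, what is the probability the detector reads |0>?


|alpha|^2 = 22/37 = 0.5946
|beta|^2 = 1 - 22/37 = 15/37 = 0.4054
P(|0>) = |alpha|^2 = 0.5946

0.5946


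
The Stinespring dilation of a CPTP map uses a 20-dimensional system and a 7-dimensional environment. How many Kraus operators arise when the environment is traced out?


Tracing out the environment in an orthonormal basis {|i>_E} gives Kraus operators K_i = <i|_E U |0>_E.
Number of Kraus operators = dim(H_env) = d_env
= 7

7


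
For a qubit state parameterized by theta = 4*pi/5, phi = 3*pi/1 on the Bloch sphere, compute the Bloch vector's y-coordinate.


theta = 2.5133, phi = 9.4248
r_y = sin(theta)*sin(phi) = 0.5878 * 0.0000
r_y = 0.0000

0.0000


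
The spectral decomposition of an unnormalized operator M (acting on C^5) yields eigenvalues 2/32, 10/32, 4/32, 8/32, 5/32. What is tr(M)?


tr(M) = sum of eigenvalues
= 2/32 + 10/32 + 4/32 + 8/32 + 5/32
= 29/32
= 0.9062

0.9062


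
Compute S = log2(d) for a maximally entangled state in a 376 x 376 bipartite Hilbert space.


For a maximally entangled state in d x d:
S = log2(d) = log2(376)
= 8.5546

8.5546


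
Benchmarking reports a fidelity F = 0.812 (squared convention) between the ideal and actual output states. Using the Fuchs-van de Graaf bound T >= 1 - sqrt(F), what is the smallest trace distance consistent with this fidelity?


Fuchs-van de Graaf (squared-fidelity convention): 1 - sqrt(F) <= T <= sqrt(1 - F).
Lower bound: T >= 1 - sqrt(F)
sqrt(F) = sqrt(0.812) = 0.9011
T >= 1 - 0.9011
T >= 0.0989

0.0989


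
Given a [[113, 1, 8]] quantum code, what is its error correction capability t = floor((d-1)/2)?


Code parameters: [[113, 1, 8]], distance d = 8.
Number of correctable errors = floor((d-1)/2)
= floor((8 - 1)/2)
= floor(7/2)
= 3

3


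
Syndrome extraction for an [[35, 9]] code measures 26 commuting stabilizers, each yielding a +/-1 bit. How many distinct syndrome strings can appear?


Each stabilizer generator gives a binary (+1 or -1) measurement outcome.
With 26 independent generators:
Total syndromes = 2^26
= 67108864

67108864


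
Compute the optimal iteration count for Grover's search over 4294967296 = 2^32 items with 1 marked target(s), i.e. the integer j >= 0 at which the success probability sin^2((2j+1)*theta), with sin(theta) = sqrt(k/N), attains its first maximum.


After j Grover iterations the success probability is P(j) = sin^2((2j+1)*theta), where sin(theta) = sqrt(k/N).
N = 2^32 = 4294967296, k = 1
sin(theta) = sqrt(k/N) = 1.525878906e-05
theta = arcsin(sqrt(k/N)) = 1.525878906e-05 rad
P(j) reaches its first maximum when (2j+1)*theta is as close as possible to pi/2, i.e. j = round(pi/(4*theta) - 1/2).
pi/(4*theta) - 1/2 = 51471.3540
(For comparison, the common estimate pi/4 * sqrt(N/k) = 51471.8540; the exact maximiser is used here.)
Optimal iterations = 51471

51471


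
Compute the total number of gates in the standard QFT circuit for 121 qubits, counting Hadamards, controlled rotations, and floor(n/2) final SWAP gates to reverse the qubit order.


Hadamard gates: 121
Controlled rotations: n*(n-1)/2 = 121*120/2 = 7260
SWAP gates: floor(n/2) = floor(121/2) = 60
Total = 121 + 7260 + 60
= 7441

7441


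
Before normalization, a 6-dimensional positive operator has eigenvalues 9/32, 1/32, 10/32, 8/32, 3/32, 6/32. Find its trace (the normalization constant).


tr(M) = sum of eigenvalues
= 9/32 + 1/32 + 10/32 + 8/32 + 3/32 + 6/32
= 37/32
= 1.1562

1.1562


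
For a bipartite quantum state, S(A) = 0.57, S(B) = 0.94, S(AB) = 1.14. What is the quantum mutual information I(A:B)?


I(A:B) = S(A) + S(B) - S(AB)
= 0.57 + 0.94 - 1.14
= 0.3700

0.3700


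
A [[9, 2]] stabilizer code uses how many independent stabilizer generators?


For an [[n,k]] stabilizer code:
Number of stabilizer generators = n - k
= 9 - 2
= 7

7


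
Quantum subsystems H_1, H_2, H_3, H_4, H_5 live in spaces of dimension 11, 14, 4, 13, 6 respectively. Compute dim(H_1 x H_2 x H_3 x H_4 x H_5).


dim(H_1 x H_2 x H_3 x H_4 x H_5) = 11 * 14 * 4 * 13 * 6
= 154 * 4 * 13 * 6
= 616 * 13 * 6
= 8008 * 6
= 48048

48048


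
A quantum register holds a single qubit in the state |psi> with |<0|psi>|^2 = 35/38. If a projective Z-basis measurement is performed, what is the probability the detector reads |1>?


|alpha|^2 = 35/38 = 0.9211
|beta|^2 = 1 - 35/38 = 3/38 = 0.0789
P(|1>) = |beta|^2 = 0.0789

0.0789


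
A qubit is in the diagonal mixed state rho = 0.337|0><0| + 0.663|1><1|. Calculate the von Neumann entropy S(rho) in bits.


S = -p*log2(p) - (1-p)*log2(1-p)
p = 0.3370, 1-p = 0.6630
= -0.3370 * log2(0.3370) - 0.6630 * log2(0.6630)
= -(-0.5288) - (-0.3931)
= 0.9219

0.9219


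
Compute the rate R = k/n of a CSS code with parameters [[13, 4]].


Code rate R = k/n
= 4/13
= 0.3077

0.3077


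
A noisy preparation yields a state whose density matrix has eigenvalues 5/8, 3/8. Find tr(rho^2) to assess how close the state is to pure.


tr(rho^2) = sum of eigenvalues squared
= (5/8)^2 + (3/8)^2
= (25 + 9) / 64
= 34/64
= 0.5312

0.5312


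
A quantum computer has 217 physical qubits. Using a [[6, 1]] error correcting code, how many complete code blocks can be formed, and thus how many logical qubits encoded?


Each code block uses 6 physical qubits for 1 logical qubit(s).
Number of complete blocks = floor(217 / 6) = 36
Logical qubits = 36 * 1
= 36

36


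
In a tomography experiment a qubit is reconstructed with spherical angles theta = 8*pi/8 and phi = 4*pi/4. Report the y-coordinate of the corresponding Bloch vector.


theta = 3.1416, phi = 3.1416
r_y = sin(theta)*sin(phi) = 0.0000 * 0.0000
r_y = 0.0000

0.0000


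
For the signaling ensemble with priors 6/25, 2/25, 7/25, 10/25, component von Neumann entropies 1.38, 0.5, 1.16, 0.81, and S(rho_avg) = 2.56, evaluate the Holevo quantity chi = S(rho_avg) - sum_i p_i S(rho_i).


chi = S(rho) - sum_i p_i * S(rho_i)
Weighted entropy = 6/25 * 1.38 + 2/25 * 0.5 + 7/25 * 1.16 + 10/25 * 0.81
= 1.0200
chi = 2.56 - 1.0200
= 1.5400

1.5400


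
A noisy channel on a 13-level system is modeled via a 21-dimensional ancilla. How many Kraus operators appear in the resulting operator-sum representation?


Tracing out the environment in an orthonormal basis {|i>_E} gives Kraus operators K_i = <i|_E U |0>_E.
Number of Kraus operators = dim(H_env) = d_env
= 21

21


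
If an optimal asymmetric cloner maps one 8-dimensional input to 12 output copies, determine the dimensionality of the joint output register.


Output space = H^(tensor 12) where dim(H) = 8
dim = 8^12
= 64 (after 2 factors)
= 512 (after 3 factors)
= 4096 (after 4 factors)
= 32768 (after 5 factors)
= 262144 (after 6 factors)
= 2097152 (after 7 factors)
= 16777216 (after 8 factors)
= 134217728 (after 9 factors)
= 1073741824 (after 10 factors)
= 8589934592 (after 11 factors)
= 68719476736 (after 12 factors)
= 68719476736

68719476736


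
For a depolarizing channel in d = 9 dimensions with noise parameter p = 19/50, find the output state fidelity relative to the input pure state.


F = (1-p) + p/d
= (1 - 0.3800) + 0.3800/9
= 0.6200 + 0.0422
= 0.6622

0.6622


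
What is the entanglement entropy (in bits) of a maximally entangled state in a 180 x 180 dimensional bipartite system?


For a maximally entangled state in d x d:
S = log2(d) = log2(180)
= 7.4919

7.4919


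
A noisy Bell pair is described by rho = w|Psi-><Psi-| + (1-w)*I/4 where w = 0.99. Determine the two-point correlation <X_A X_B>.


|Psi-> = (|01> - |10>)/sqrt(2)
For the pure Bell state, <X_A X_B> = -1 (Bell-state Pauli correlator).
The maximally-mixed part I/4 has tr(I/4 * P tensor P) = 0 for any traceless Pauli P.
So <X_A X_B>_rho = w * (-1) + (1 - w) * 0
= 0.99 * (-1)
= -0.9900

-0.9900


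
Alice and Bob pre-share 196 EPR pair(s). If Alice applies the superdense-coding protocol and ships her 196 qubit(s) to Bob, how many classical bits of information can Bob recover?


Superdense coding allows 2 classical bits per shared entangled pair.
196 pair(s) -> 2 * 196 = 392 classical bits

392


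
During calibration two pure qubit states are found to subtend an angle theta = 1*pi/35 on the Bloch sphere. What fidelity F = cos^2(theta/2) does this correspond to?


For states separated by angle theta on Bloch sphere:
F = cos^2(theta/2)
theta = 1*pi/35 = 0.0898
theta/2 = 0.0449
cos(theta/2) = 0.9990
F = 0.9980

0.9980


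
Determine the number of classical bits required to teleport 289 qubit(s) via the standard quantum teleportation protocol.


Quantum teleportation requires 2 classical bits per qubit teleported.
289 qubit(s) -> 2 * 289 = 578 classical bits

578


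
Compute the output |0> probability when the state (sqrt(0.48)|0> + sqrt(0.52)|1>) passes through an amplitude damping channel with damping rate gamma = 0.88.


For amplitude damping with parameter gamma on state sqrt(a)|0> + sqrt(b)|1>:
alpha^2 = 0.48, beta^2 = 0.52
P(|0>) = alpha^2 + gamma * beta^2
= 0.48 + 0.88 * 0.52
= 0.48 + 0.4576
= 0.9376

0.9376


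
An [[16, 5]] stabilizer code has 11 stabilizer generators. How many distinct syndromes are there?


Each stabilizer generator gives a binary (+1 or -1) measurement outcome.
With 11 independent generators:
Total syndromes = 2^11
= 2048

2048


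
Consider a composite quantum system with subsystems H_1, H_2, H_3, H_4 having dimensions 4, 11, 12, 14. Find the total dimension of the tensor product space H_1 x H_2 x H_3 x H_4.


dim(H_1 x H_2 x H_3 x H_4) = 4 * 11 * 12 * 14
= 44 * 12 * 14
= 528 * 14
= 7392

7392


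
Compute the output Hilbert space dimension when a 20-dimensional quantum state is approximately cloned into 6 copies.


Output space = H^(tensor 6) where dim(H) = 20
dim = 20^6
= 400 (after 2 factors)
= 8000 (after 3 factors)
= 160000 (after 4 factors)
= 3200000 (after 5 factors)
= 64000000 (after 6 factors)
= 64000000

64000000


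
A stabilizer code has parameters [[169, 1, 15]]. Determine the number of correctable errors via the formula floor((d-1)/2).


Code parameters: [[169, 1, 15]], distance d = 15.
Number of correctable errors = floor((d-1)/2)
= floor((15 - 1)/2)
= floor(14/2)
= 7

7


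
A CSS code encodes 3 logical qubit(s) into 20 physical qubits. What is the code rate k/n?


Code rate R = k/n
= 3/20
= 0.1500

0.1500


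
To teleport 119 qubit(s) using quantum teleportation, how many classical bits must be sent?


Quantum teleportation requires 2 classical bits per qubit teleported.
119 qubit(s) -> 2 * 119 = 238 classical bits

238


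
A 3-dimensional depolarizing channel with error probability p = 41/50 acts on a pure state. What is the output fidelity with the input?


F = (1-p) + p/d
= (1 - 0.8200) + 0.8200/3
= 0.1800 + 0.2733
= 0.4533

0.4533


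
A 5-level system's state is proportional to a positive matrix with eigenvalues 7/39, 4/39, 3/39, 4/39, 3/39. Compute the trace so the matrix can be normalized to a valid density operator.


tr(M) = sum of eigenvalues
= 7/39 + 4/39 + 3/39 + 4/39 + 3/39
= 21/39
= 0.5385

0.5385


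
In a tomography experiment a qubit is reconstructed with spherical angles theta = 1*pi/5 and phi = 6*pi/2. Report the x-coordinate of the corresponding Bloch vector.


theta = 0.6283, phi = 9.4248
r_x = sin(theta)*cos(phi) = 0.5878 * -1.0000
r_x = -0.5878

-0.5878


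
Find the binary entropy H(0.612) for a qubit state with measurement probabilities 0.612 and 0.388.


S = -p*log2(p) - (1-p)*log2(1-p)
p = 0.6120, 1-p = 0.3880
= -0.6120 * log2(0.6120) - 0.3880 * log2(0.3880)
= -(-0.4335) - (-0.5300)
= 0.9635

0.9635


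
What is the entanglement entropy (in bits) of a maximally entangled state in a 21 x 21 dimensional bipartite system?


For a maximally entangled state in d x d:
S = log2(d) = log2(21)
= 4.3923

4.3923


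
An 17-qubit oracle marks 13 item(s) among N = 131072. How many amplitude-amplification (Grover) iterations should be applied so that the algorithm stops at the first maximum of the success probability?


After j Grover iterations the success probability is P(j) = sin^2((2j+1)*theta), where sin(theta) = sqrt(k/N).
N = 2^17 = 131072, k = 13
sin(theta) = sqrt(k/N) = 0.009959022487
theta = arcsin(sqrt(k/N)) = 0.009959187121 rad
P(j) reaches its first maximum when (2j+1)*theta is as close as possible to pi/2, i.e. j = round(pi/(4*theta) - 1/2).
pi/(4*theta) - 1/2 = 78.3617
(For comparison, the common estimate pi/4 * sqrt(N/k) = 78.8630; the exact maximiser is used here.)
Optimal iterations = 78

78


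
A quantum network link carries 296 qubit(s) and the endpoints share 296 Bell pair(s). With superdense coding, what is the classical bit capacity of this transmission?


Superdense coding allows 2 classical bits per shared entangled pair.
296 pair(s) -> 2 * 296 = 592 classical bits

592


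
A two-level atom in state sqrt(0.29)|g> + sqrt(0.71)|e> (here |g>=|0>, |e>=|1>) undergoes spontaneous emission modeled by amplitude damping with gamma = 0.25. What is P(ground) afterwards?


For amplitude damping with parameter gamma on state sqrt(a)|0> + sqrt(b)|1>:
alpha^2 = 0.29, beta^2 = 0.71
P(|0>) = alpha^2 + gamma * beta^2
= 0.29 + 0.25 * 0.71
= 0.29 + 0.1775
= 0.4675

0.4675


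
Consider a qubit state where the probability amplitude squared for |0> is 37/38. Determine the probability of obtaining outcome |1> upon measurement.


|alpha|^2 = 37/38 = 0.9737
|beta|^2 = 1 - 37/38 = 1/38 = 0.0263
P(|1>) = |beta|^2 = 0.0263

0.0263


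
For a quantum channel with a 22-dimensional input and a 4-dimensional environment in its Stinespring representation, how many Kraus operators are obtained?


Tracing out the environment in an orthonormal basis {|i>_E} gives Kraus operators K_i = <i|_E U |0>_E.
Number of Kraus operators = dim(H_env) = d_env
= 4

4


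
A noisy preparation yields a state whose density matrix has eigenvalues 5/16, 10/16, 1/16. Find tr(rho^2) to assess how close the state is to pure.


tr(rho^2) = sum of eigenvalues squared
= (5/16)^2 + (10/16)^2 + (1/16)^2
= (25 + 100 + 1) / 256
= 126/256
= 0.4922

0.4922


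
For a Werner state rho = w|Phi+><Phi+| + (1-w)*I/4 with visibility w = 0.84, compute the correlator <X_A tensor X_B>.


|Phi+> = (|00> + |11>)/sqrt(2)
For the pure Bell state, <X_A X_B> = +1 (Bell-state Pauli correlator).
The maximally-mixed part I/4 has tr(I/4 * P tensor P) = 0 for any traceless Pauli P.
So <X_A X_B>_rho = w * (+1) + (1 - w) * 0
= 0.84 * (+1)
= 0.8400

0.8400


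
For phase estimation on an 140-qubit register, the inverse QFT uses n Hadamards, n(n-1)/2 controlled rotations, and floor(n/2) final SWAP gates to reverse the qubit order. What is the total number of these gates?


Hadamard gates: 140
Controlled rotations: n*(n-1)/2 = 140*139/2 = 9730
SWAP gates: floor(n/2) = floor(140/2) = 70
Total = 140 + 9730 + 70
= 9940

9940


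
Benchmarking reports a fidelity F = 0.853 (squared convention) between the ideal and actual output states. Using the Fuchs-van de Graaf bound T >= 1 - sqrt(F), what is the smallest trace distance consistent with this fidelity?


Fuchs-van de Graaf (squared-fidelity convention): 1 - sqrt(F) <= T <= sqrt(1 - F).
Lower bound: T >= 1 - sqrt(F)
sqrt(F) = sqrt(0.853) = 0.9236
T >= 1 - 0.9236
T >= 0.0764

0.0764


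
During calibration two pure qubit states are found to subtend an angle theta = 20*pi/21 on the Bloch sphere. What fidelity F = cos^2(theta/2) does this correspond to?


For states separated by angle theta on Bloch sphere:
F = cos^2(theta/2)
theta = 20*pi/21 = 2.9920
theta/2 = 1.4960
cos(theta/2) = 0.0747
F = 0.0056

0.0056


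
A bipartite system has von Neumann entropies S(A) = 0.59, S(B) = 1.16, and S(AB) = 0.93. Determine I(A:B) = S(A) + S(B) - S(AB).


I(A:B) = S(A) + S(B) - S(AB)
= 0.59 + 1.16 - 0.93
= 0.8200

0.8200


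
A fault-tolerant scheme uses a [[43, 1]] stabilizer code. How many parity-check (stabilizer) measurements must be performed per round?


For an [[n,k]] stabilizer code:
Number of stabilizer generators = n - k
= 43 - 1
= 42

42


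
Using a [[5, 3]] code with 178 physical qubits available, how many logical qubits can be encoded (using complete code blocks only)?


Each code block uses 5 physical qubits for 3 logical qubit(s).
Number of complete blocks = floor(178 / 5) = 35
Logical qubits = 35 * 3
= 105

105


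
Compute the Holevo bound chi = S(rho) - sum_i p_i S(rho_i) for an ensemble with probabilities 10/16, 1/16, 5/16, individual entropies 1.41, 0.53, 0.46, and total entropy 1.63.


chi = S(rho) - sum_i p_i * S(rho_i)
Weighted entropy = 10/16 * 1.41 + 1/16 * 0.53 + 5/16 * 0.46
= 1.0581
chi = 1.63 - 1.0581
= 0.5719

0.5719


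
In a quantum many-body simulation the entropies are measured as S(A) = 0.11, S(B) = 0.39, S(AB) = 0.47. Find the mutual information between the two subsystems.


I(A:B) = S(A) + S(B) - S(AB)
= 0.11 + 0.39 - 0.47
= 0.0300

0.0300


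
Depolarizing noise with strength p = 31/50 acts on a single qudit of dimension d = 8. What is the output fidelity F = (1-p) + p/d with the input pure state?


F = (1-p) + p/d
= (1 - 0.6200) + 0.6200/8
= 0.3800 + 0.0775
= 0.4575

0.4575


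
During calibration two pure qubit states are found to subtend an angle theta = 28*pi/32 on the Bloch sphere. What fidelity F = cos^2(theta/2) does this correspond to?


For states separated by angle theta on Bloch sphere:
F = cos^2(theta/2)
theta = 28*pi/32 = 2.7489
theta/2 = 1.3744
cos(theta/2) = 0.1951
F = 0.0381

0.0381


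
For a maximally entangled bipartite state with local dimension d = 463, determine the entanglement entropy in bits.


For a maximally entangled state in d x d:
S = log2(d) = log2(463)
= 8.8549

8.8549


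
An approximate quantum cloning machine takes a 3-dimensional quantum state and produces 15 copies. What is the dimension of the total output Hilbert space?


Output space = H^(tensor 15) where dim(H) = 3
dim = 3^15
= 9 (after 2 factors)
= 27 (after 3 factors)
= 81 (after 4 factors)
= 243 (after 5 factors)
= 729 (after 6 factors)
= 2187 (after 7 factors)
= 6561 (after 8 factors)
= 19683 (after 9 factors)
= 59049 (after 10 factors)
= 177147 (after 11 factors)
= 531441 (after 12 factors)
= 1594323 (after 13 factors)
= 4782969 (after 14 factors)
= 14348907 (after 15 factors)
= 14348907

14348907


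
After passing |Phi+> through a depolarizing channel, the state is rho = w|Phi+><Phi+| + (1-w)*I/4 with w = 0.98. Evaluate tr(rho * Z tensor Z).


|Phi+> = (|00> + |11>)/sqrt(2)
For the pure Bell state, <Z_A Z_B> = +1 (Bell-state Pauli correlator).
The maximally-mixed part I/4 has tr(I/4 * P tensor P) = 0 for any traceless Pauli P.
So <Z_A Z_B>_rho = w * (+1) + (1 - w) * 0
= 0.98 * (+1)
= 0.9800

0.9800


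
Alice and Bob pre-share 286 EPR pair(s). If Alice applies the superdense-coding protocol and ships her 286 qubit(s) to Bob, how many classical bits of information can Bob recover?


Superdense coding allows 2 classical bits per shared entangled pair.
286 pair(s) -> 2 * 286 = 572 classical bits

572


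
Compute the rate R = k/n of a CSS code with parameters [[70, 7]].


Code rate R = k/n
= 7/70
= 0.1000

0.1000


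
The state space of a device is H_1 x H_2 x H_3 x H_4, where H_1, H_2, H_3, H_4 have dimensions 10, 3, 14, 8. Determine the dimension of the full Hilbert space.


dim(H_1 x H_2 x H_3 x H_4) = 10 * 3 * 14 * 8
= 30 * 14 * 8
= 420 * 8
= 3360

3360


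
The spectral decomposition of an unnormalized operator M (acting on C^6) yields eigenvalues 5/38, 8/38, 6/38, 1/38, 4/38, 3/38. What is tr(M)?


tr(M) = sum of eigenvalues
= 5/38 + 8/38 + 6/38 + 1/38 + 4/38 + 3/38
= 27/38
= 0.7105

0.7105


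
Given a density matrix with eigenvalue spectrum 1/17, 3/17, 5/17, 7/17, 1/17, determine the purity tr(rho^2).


tr(rho^2) = sum of eigenvalues squared
= (1/17)^2 + (3/17)^2 + (5/17)^2 + (7/17)^2 + (1/17)^2
= (1 + 9 + 25 + 49 + 1) / 289
= 85/289
= 0.2941

0.2941


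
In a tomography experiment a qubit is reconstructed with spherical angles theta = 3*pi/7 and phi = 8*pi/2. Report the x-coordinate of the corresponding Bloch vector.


theta = 1.3464, phi = 12.5664
r_x = sin(theta)*cos(phi) = 0.9749 * 1.0000
r_x = 0.9749

0.9749


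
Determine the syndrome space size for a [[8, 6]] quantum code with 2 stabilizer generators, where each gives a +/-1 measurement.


Each stabilizer generator gives a binary (+1 or -1) measurement outcome.
With 2 independent generators:
Total syndromes = 2^2
= 4

4


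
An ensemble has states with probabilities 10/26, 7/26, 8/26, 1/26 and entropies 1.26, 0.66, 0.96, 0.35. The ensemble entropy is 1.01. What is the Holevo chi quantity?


chi = S(rho) - sum_i p_i * S(rho_i)
Weighted entropy = 10/26 * 1.26 + 7/26 * 0.66 + 8/26 * 0.96 + 1/26 * 0.35
= 0.9712
chi = 1.01 - 0.9712
= 0.0388

0.0388


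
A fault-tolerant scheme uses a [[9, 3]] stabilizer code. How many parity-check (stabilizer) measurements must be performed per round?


For an [[n,k]] stabilizer code:
Number of stabilizer generators = n - k
= 9 - 3
= 6

6


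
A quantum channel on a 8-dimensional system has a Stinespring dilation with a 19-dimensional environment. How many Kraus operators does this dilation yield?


Tracing out the environment in an orthonormal basis {|i>_E} gives Kraus operators K_i = <i|_E U |0>_E.
Number of Kraus operators = dim(H_env) = d_env
= 19

19


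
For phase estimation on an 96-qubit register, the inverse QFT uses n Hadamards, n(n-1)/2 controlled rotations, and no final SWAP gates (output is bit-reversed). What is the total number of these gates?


Hadamard gates: 96
Controlled rotations: n*(n-1)/2 = 96*95/2 = 4560
SWAP gates: 0 (omitted)
Total = 96 + 4560
= 4656

4656


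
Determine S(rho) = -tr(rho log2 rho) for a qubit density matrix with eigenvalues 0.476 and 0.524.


S = -p*log2(p) - (1-p)*log2(1-p)
p = 0.4760, 1-p = 0.5240
= -0.4760 * log2(0.4760) - 0.5240 * log2(0.5240)
= -(-0.5098) - (-0.4886)
= 0.9983

0.9983


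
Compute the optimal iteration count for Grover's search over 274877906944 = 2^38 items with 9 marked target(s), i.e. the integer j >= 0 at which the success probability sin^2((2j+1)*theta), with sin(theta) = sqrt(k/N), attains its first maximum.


After j Grover iterations the success probability is P(j) = sin^2((2j+1)*theta), where sin(theta) = sqrt(k/N).
N = 2^38 = 274877906944, k = 9
sin(theta) = sqrt(k/N) = 5.722045898e-06
theta = arcsin(sqrt(k/N)) = 5.722045898e-06 rad
P(j) reaches its first maximum when (2j+1)*theta is as close as possible to pi/2, i.e. j = round(pi/(4*theta) - 1/2).
pi/(4*theta) - 1/2 = 137257.7774
(For comparison, the common estimate pi/4 * sqrt(N/k) = 137258.2774; the exact maximiser is used here.)
Optimal iterations = 137258

137258


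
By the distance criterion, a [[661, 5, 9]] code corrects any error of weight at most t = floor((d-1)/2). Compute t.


Code parameters: [[661, 5, 9]], distance d = 9.
Number of correctable errors = floor((d-1)/2)
= floor((9 - 1)/2)
= floor(8/2)
= 4

4


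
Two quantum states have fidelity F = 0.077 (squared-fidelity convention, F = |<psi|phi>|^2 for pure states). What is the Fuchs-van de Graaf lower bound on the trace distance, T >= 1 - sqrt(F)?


Fuchs-van de Graaf (squared-fidelity convention): 1 - sqrt(F) <= T <= sqrt(1 - F).
Lower bound: T >= 1 - sqrt(F)
sqrt(F) = sqrt(0.077) = 0.2775
T >= 1 - 0.2775
T >= 0.7225

0.7225


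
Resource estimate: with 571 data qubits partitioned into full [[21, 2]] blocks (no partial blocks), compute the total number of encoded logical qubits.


Each code block uses 21 physical qubits for 2 logical qubit(s).
Number of complete blocks = floor(571 / 21) = 27
Logical qubits = 27 * 2
= 54

54


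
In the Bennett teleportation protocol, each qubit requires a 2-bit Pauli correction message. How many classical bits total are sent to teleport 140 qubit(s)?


Quantum teleportation requires 2 classical bits per qubit teleported.
140 qubit(s) -> 2 * 140 = 280 classical bits

280


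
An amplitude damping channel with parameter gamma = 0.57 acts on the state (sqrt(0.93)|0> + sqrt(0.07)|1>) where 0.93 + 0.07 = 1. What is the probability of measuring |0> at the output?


For amplitude damping with parameter gamma on state sqrt(a)|0> + sqrt(b)|1>:
alpha^2 = 0.93, beta^2 = 0.07
P(|0>) = alpha^2 + gamma * beta^2
= 0.93 + 0.57 * 0.07
= 0.93 + 0.0399
= 0.9699

0.9699


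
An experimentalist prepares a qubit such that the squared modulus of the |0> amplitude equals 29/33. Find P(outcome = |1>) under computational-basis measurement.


|alpha|^2 = 29/33 = 0.8788
|beta|^2 = 1 - 29/33 = 4/33 = 0.1212
P(|1>) = |beta|^2 = 0.1212

0.1212


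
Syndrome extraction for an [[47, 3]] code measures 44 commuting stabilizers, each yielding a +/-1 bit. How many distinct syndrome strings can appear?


Each stabilizer generator gives a binary (+1 or -1) measurement outcome.
With 44 independent generators:
Total syndromes = 2^44
= 17592186044416

17592186044416


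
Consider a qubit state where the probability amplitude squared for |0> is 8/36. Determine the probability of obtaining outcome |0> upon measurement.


|alpha|^2 = 8/36 = 0.2222
|beta|^2 = 1 - 8/36 = 28/36 = 0.7778
P(|0>) = |alpha|^2 = 0.2222

0.2222


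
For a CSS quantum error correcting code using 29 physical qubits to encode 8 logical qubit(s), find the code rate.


Code rate R = k/n
= 8/29
= 0.2759

0.2759


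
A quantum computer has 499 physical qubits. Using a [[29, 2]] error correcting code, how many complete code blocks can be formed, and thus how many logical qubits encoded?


Each code block uses 29 physical qubits for 2 logical qubit(s).
Number of complete blocks = floor(499 / 29) = 17
Logical qubits = 17 * 2
= 34

34


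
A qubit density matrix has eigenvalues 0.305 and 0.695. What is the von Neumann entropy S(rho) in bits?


S = -p*log2(p) - (1-p)*log2(1-p)
p = 0.3050, 1-p = 0.6950
= -0.3050 * log2(0.3050) - 0.6950 * log2(0.6950)
= -(-0.5225) - (-0.3648)
= 0.8873

0.8873


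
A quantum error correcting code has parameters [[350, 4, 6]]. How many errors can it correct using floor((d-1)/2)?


Code parameters: [[350, 4, 6]], distance d = 6.
Number of correctable errors = floor((d-1)/2)
= floor((6 - 1)/2)
= floor(5/2)
= 2

2


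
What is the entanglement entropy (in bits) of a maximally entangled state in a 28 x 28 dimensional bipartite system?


For a maximally entangled state in d x d:
S = log2(d) = log2(28)
= 4.8074

4.8074


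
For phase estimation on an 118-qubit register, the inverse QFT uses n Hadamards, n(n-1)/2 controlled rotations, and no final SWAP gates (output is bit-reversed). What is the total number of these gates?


Hadamard gates: 118
Controlled rotations: n*(n-1)/2 = 118*117/2 = 6903
SWAP gates: 0 (omitted)
Total = 118 + 6903
= 7021

7021


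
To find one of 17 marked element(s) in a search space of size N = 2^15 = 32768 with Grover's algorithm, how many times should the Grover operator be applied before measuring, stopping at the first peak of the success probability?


After j Grover iterations the success probability is P(j) = sin^2((2j+1)*theta), where sin(theta) = sqrt(k/N).
N = 2^15 = 32768, k = 17
sin(theta) = sqrt(k/N) = 0.02277715584
theta = arcsin(sqrt(k/N)) = 0.02277912576 rad
P(j) reaches its first maximum when (2j+1)*theta is as close as possible to pi/2, i.e. j = round(pi/(4*theta) - 1/2).
pi/(4*theta) - 1/2 = 33.9789
(For comparison, the common estimate pi/4 * sqrt(N/k) = 34.4818; the exact maximiser is used here.)
Optimal iterations = 34

34


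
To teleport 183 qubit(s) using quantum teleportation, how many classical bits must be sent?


Quantum teleportation requires 2 classical bits per qubit teleported.
183 qubit(s) -> 2 * 183 = 366 classical bits

366


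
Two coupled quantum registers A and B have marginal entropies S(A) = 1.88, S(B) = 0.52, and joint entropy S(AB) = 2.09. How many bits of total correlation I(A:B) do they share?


I(A:B) = S(A) + S(B) - S(AB)
= 1.88 + 0.52 - 2.09
= 0.3100

0.3100


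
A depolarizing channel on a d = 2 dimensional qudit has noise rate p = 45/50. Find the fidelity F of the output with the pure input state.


F = (1-p) + p/d
= (1 - 0.9000) + 0.9000/2
= 0.1000 + 0.4500
= 0.5500

0.5500


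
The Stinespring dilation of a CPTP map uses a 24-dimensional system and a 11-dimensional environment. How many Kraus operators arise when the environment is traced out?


Tracing out the environment in an orthonormal basis {|i>_E} gives Kraus operators K_i = <i|_E U |0>_E.
Number of Kraus operators = dim(H_env) = d_env
= 11

11


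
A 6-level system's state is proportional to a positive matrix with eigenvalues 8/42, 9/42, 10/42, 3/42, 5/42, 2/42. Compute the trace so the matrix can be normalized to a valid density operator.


tr(M) = sum of eigenvalues
= 8/42 + 9/42 + 10/42 + 3/42 + 5/42 + 2/42
= 37/42
= 0.8810

0.8810
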